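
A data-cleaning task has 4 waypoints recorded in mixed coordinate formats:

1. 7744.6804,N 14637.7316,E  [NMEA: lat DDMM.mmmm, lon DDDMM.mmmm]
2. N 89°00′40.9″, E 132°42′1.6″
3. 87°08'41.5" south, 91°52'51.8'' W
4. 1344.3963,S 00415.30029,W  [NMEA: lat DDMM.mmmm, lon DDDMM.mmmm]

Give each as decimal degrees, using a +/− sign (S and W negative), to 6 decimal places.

Point 1:
  Latitude: split at 2 digits → 77° and 44.6804′; 77 + 44.6804/60 = 77.7446733
  N → positive
  Lon: degrees = first 3 digits = 146, minutes = 37.7316; 146 + 37.7316/60 = 146.6288600
  E ⇒ keep positive
Point 2:
  Latitude: 89° + 0/60 + 40.9/3600 = 89 + 0.000000 + 0.011361 = 89.0113611
  N → positive
  λ: 132° + 42/60 + 1.6/3600 = 132 + 0.700000 + 0.000444 = 132.7004444
  E ⇒ keep positive
Point 3:
  φ: 8′ + 41.5″ = 8.69167′; 87 + 8.69167/60 = 87.1448611
  hemisphere S, so the sign is −
  λ: 91° + 52/60 + 51.8/3600 = 91 + 0.866667 + 0.014389 = 91.8810556
  W ⇒ negate
Point 4:
  Lat: split at 2 digits → 13° and 44.3963′; 13 + 44.3963/60 = 13.7399383
  hemisphere S, so the sign is −
  Lon: split at 3 digits → 004° and 15.30029′; 4 + 15.30029/60 = 4.2550048
  W → negative

1. 77.744673, 146.628860
2. 89.011361, 132.700444
3. -87.144861, -91.881056
4. -13.739938, -4.255005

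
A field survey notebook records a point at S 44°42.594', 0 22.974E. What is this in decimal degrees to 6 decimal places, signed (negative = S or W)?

-44.709900, 0.382900

φ: 44 + 42.594/60 = 44.7099000
S ⇒ negate
λ: 22.974′ = 0.382900°; total 0.3829000
E ⇒ keep positive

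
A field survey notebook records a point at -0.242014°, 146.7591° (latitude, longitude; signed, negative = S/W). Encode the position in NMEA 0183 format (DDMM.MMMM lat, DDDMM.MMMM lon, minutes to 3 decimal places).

0014.521,S / 14645.546,E

Latitude is negative → S; |value| = 0.242014
Lat: fractional part 0.242014 → 14.52084 minutes
Lon: 146° + 0.759100 × 60 = 146° 45.54600′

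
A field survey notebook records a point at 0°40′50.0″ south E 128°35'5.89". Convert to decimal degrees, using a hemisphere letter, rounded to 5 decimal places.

0.68056° S, 128.58497° E

Lat: 40′ + 50″ = 40.83333′; 0 + 40.83333/60 = 0.680556
Lon: 35′ + 5.89″ = 35.09817′; 128 + 35.09817/60 = 128.584969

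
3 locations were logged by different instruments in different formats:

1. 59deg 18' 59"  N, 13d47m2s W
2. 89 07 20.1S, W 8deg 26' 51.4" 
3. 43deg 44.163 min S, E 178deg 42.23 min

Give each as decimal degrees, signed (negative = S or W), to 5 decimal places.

1. 59.31639, -13.78389
2. -89.12225, -8.44761
3. -43.73605, 178.70383

Point 1:
  φ: 59 + 18/60 + 59/3600 = 59.316389
  N → positive
  Longitude: 13 + 47/60 + 2/3600 = 13.783889
  hemisphere W, so the sign is −
Point 2:
  φ: 89 + 7/60 + 20.1/3600 = 89.122250
  S → negative
  λ: 8° + 26/60 + 51.4/3600 = 8 + 0.433333 + 0.014278 = 8.447611
  W → negative
Point 3:
  Lat: 44.163′ = 0.736050°; total 43.736050
  hemisphere S, so the sign is −
  Lon: 42.23′ = 0.703833°; total 178.703833
  E → positive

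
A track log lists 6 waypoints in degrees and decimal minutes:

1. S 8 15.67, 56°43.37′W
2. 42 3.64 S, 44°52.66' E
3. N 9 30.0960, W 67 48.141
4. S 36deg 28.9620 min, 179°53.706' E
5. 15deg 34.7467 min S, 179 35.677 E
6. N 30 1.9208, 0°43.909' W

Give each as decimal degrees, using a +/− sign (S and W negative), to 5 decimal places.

Point 1:
  φ: 8 + 15.67/60 = 8.261167
  S → negative
  Longitude: 43.37′ = 0.722833°; total 56.722833
  W → negative
Point 2:
  Latitude: 42 + 3.64/60 = 42.060667
  S ⇒ negate
  Lon: 44 + 52.66/60 = 44.877667
  E → positive
Point 3:
  Lat: 30.096′ = 0.501600°; total 9.501600
  N → positive
  Longitude: 67 + 48.141/60 = 67.802350
  hemisphere W, so the sign is −
Point 4:
  φ: 36 + 28.962/60 = 36.482700
  S → negative
  Longitude: 53.706′ = 0.895100°; total 179.895100
  E → positive
Point 5:
  Lat: 34.7467′ = 0.579112°; total 15.579112
  hemisphere S, so the sign is −
  λ: 179 + 35.677/60 = 179.594617
  E → positive
Point 6:
  φ: 30 + 1.9208/60 = 30.032013
  N ⇒ keep positive
  Lon: 43.909′ = 0.731817°; total 0.731817
  W → negative

1. -8.26117, -56.72283
2. -42.06067, 44.87767
3. 9.50160, -67.80235
4. -36.48270, 179.89510
5. -15.57911, 179.59462
6. 30.03201, -0.73182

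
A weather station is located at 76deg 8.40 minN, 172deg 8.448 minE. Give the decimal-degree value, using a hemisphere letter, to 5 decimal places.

Lat: 8.4′ = 0.140000°; total 76.140000
Lon: 8.448′ = 0.140800°; total 172.140800

76.14000° N, 172.14080° E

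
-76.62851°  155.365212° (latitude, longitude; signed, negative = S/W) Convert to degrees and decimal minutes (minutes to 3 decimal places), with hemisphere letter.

Latitude is negative → S; |value| = 76.628510
Latitude: 76° + 0.628510 × 60 = 76° 37.71060′
Lon: fractional part 0.365212 → 21.91272 minutes

76° 37.711′ S, 155° 21.913′ E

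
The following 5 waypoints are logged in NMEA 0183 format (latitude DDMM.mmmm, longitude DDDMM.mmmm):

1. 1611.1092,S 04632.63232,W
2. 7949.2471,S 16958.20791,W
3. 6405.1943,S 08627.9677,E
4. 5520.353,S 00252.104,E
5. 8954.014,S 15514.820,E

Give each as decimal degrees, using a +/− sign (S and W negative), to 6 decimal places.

Point 1:
  Latitude: degrees = first 2 digits = 16, minutes = 11.1092; 16 + 11.1092/60 = 16.1851533
  S ⇒ negate
  Longitude: split at 3 digits → 046° and 32.63232′; 46 + 32.63232/60 = 46.5438720
  W ⇒ negate
Point 2:
  φ: degrees = first 2 digits = 79, minutes = 49.2471; 79 + 49.2471/60 = 79.8207850
  hemisphere S, so the sign is −
  λ: split at 3 digits → 169° and 58.20791′; 169 + 58.20791/60 = 169.9701318
  W ⇒ negate
Point 3:
  Latitude: degrees = first 2 digits = 64, minutes = 5.1943; 64 + 5.1943/60 = 64.0865717
  S ⇒ negate
  Lon: split at 3 digits → 086° and 27.9677′; 86 + 27.9677/60 = 86.4661283
  E → positive
Point 4:
  Lat: degrees = first 2 digits = 55, minutes = 20.353; 55 + 20.353/60 = 55.3392167
  hemisphere S, so the sign is −
  Longitude: split at 3 digits → 002° and 52.104′; 2 + 52.104/60 = 2.8684000
  E → positive
Point 5:
  Latitude: degrees = first 2 digits = 89, minutes = 54.014; 89 + 54.014/60 = 89.9002333
  S → negative
  λ: split at 3 digits → 155° and 14.82′; 155 + 14.82/60 = 155.2470000
  E → positive

1. -16.185153, -46.543872
2. -79.820785, -169.970132
3. -64.086572, 86.466128
4. -55.339217, 2.868400
5. -89.900233, 155.247000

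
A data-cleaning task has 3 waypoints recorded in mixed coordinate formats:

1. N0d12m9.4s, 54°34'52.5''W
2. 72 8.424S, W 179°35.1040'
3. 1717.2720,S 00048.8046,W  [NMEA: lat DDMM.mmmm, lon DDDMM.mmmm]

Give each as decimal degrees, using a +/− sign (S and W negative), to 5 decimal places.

1. 0.20261, -54.58125
2. -72.14040, -179.58507
3. -17.28787, -0.81341

Point 1:
  Lat: 12′ + 9.4″ = 12.15667′; 0 + 12.15667/60 = 0.202611
  N → positive
  λ: 54° + 34/60 + 52.5/3600 = 54 + 0.566667 + 0.014583 = 54.581250
  W → negative
Point 2:
  φ: 72 + 8.424/60 = 72.140400
  S → negative
  Longitude: 35.104′ = 0.585067°; total 179.585067
  W ⇒ negate
Point 3:
  φ: degrees = first 2 digits = 17, minutes = 17.272; 17 + 17.272/60 = 17.287867
  hemisphere S, so the sign is −
  λ: degrees = first 3 digits = 0, minutes = 48.8046; 0 + 48.8046/60 = 0.813410
  W → negative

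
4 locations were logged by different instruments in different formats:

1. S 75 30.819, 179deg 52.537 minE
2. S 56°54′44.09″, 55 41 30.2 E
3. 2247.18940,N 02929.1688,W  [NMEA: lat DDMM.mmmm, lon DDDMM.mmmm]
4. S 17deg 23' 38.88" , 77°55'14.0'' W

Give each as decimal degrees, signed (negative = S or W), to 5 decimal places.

1. -75.51365, 179.87562
2. -56.91225, 55.69172
3. 22.78649, -29.48615
4. -17.39413, -77.92056

Point 1:
  φ: 75 + 30.819/60 = 75.513650
  hemisphere S, so the sign is −
  λ: 52.537′ = 0.875617°; total 179.875617
  E ⇒ keep positive
Point 2:
  Lat: 56° + 54/60 + 44.09/3600 = 56 + 0.900000 + 0.012247 = 56.912247
  S ⇒ negate
  Longitude: 55 + 41/60 + 30.2/3600 = 55.691722
  E ⇒ keep positive
Point 3:
  φ: degrees = first 2 digits = 22, minutes = 47.1894; 22 + 47.1894/60 = 22.786490
  N → positive
  λ: split at 3 digits → 029° and 29.1688′; 29 + 29.1688/60 = 29.486147
  W ⇒ negate
Point 4:
  Latitude: 17 + 23/60 + 38.88/3600 = 17.394133
  S → negative
  Longitude: 77 + 55/60 + 14/3600 = 77.920556
  W ⇒ negate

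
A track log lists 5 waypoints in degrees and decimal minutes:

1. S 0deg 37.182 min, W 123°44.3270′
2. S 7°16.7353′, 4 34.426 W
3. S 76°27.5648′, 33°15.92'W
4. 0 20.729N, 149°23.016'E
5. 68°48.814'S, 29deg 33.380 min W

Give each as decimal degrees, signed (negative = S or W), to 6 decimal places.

1. -0.619700, -123.738783
2. -7.278922, -4.573767
3. -76.459413, -33.265333
4. 0.345483, 149.383600
5. -68.813567, -29.556333

Point 1:
  Lat: 0 + 37.182/60 = 0.6197000
  S ⇒ negate
  Longitude: 123 + 44.327/60 = 123.7387833
  W → negative
Point 2:
  Lat: 7 + 16.7353/60 = 7.2789217
  S ⇒ negate
  Lon: 4 + 34.426/60 = 4.5737667
  hemisphere W, so the sign is −
Point 3:
  Lat: 27.5648′ = 0.459413°; total 76.4594133
  hemisphere S, so the sign is −
  λ: 15.92′ = 0.265333°; total 33.2653333
  W → negative
Point 4:
  Lat: 0 + 20.729/60 = 0.3454833
  N → positive
  Lon: 149 + 23.016/60 = 149.3836000
  E → positive
Point 5:
  Lat: 68 + 48.814/60 = 68.8135667
  S ⇒ negate
  Lon: 29 + 33.38/60 = 29.5563333
  W → negative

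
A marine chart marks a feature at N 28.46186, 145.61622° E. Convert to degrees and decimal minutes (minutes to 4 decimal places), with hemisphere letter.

φ: minutes = (28.461860 − 28) × 60 = 27.711600
Lon: minutes = (145.616220 − 145) × 60 = 36.973200

28° 27.7116′ N, 145° 36.9732′ E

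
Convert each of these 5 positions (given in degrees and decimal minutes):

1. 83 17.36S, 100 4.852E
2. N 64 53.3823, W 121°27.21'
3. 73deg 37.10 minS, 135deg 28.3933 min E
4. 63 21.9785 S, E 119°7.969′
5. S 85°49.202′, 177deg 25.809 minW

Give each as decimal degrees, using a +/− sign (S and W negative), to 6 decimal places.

1. -83.289333, 100.080867
2. 64.889705, -121.453500
3. -73.618333, 135.473222
4. -63.366308, 119.132817
5. -85.820033, -177.430150

Point 1:
  Latitude: 83 + 17.36/60 = 83.2893333
  hemisphere S, so the sign is −
  Longitude: 4.852′ = 0.080867°; total 100.0808667
  E → positive
Point 2:
  Lat: 64 + 53.3823/60 = 64.8897050
  N → positive
  Lon: 27.21′ = 0.453500°; total 121.4535000
  hemisphere W, so the sign is −
Point 3:
  Latitude: 73 + 37.1/60 = 73.6183333
  S → negative
  Lon: 135 + 28.3933/60 = 135.4732217
  E ⇒ keep positive
Point 4:
  φ: 21.9785′ = 0.366308°; total 63.3663083
  hemisphere S, so the sign is −
  Longitude: 7.969′ = 0.132817°; total 119.1328167
  E → positive
Point 5:
  Lat: 49.202′ = 0.820033°; total 85.8200333
  S ⇒ negate
  Longitude: 177 + 25.809/60 = 177.4301500
  W ⇒ negate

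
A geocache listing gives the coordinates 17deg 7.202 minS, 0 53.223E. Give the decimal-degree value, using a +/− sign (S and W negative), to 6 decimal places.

φ: 17 + 7.202/60 = 17.1200333
hemisphere S, so the sign is −
Longitude: 0 + 53.223/60 = 0.8870500
E → positive

-17.120033, 0.887050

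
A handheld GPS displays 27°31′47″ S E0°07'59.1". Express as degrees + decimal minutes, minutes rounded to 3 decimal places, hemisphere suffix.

27° 31.783′ S, 0° 7.985′ E

Latitude: 31 + 47/60 = 31.78333′
Longitude: seconds/60 = 0.98500; minutes = 7 + 0.98500 = 7.98500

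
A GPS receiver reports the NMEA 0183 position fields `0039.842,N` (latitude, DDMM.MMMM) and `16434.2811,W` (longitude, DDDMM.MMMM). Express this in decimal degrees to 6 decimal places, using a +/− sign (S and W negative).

0.664033, -164.571352

Lat: degrees = first 2 digits = 0, minutes = 39.842; 0 + 39.842/60 = 0.6640333
N ⇒ keep positive
Lon: degrees = first 3 digits = 164, minutes = 34.2811; 164 + 34.2811/60 = 164.5713517
W ⇒ negate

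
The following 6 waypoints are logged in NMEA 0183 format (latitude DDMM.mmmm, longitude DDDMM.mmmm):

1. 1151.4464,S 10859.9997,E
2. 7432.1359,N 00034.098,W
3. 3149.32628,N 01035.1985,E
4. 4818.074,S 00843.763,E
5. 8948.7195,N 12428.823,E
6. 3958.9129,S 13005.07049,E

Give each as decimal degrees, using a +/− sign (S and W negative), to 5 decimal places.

1. -11.85744, 109.00000
2. 74.53560, -0.56830
3. 31.82210, 10.58664
4. -48.30123, 8.72938
5. 89.81199, 124.48038
6. -39.98188, 130.08451

Point 1:
  φ: degrees = first 2 digits = 11, minutes = 51.4464; 11 + 51.4464/60 = 11.857440
  S ⇒ negate
  λ: split at 3 digits → 108° and 59.9997′; 108 + 59.9997/60 = 108.999995
  E ⇒ keep positive
Point 2:
  Latitude: degrees = first 2 digits = 74, minutes = 32.1359; 74 + 32.1359/60 = 74.535598
  N ⇒ keep positive
  λ: degrees = first 3 digits = 0, minutes = 34.098; 0 + 34.098/60 = 0.568300
  W ⇒ negate
Point 3:
  Latitude: degrees = first 2 digits = 31, minutes = 49.32628; 31 + 49.32628/60 = 31.822105
  N → positive
  Lon: degrees = first 3 digits = 10, minutes = 35.1985; 10 + 35.1985/60 = 10.586642
  E → positive
Point 4:
  Latitude: split at 2 digits → 48° and 18.074′; 48 + 18.074/60 = 48.301233
  hemisphere S, so the sign is −
  Lon: split at 3 digits → 008° and 43.763′; 8 + 43.763/60 = 8.729383
  E → positive
Point 5:
  φ: degrees = first 2 digits = 89, minutes = 48.7195; 89 + 48.7195/60 = 89.811992
  N → positive
  λ: degrees = first 3 digits = 124, minutes = 28.823; 124 + 28.823/60 = 124.480383
  E ⇒ keep positive
Point 6:
  Lat: split at 2 digits → 39° and 58.9129′; 39 + 58.9129/60 = 39.981882
  S → negative
  Lon: degrees = first 3 digits = 130, minutes = 5.07049; 130 + 5.07049/60 = 130.084508
  E ⇒ keep positive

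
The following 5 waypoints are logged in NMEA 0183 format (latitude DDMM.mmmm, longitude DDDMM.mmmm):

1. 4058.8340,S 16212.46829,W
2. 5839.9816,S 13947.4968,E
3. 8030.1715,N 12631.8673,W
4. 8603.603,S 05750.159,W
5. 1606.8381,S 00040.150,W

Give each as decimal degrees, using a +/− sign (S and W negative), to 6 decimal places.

1. -40.980567, -162.207805
2. -58.666360, 139.791613
3. 80.502858, -126.531122
4. -86.060050, -57.835983
5. -16.113968, -0.669167

Point 1:
  φ: split at 2 digits → 40° and 58.834′; 40 + 58.834/60 = 40.9805667
  hemisphere S, so the sign is −
  Longitude: split at 3 digits → 162° and 12.46829′; 162 + 12.46829/60 = 162.2078048
  W ⇒ negate
Point 2:
  φ: split at 2 digits → 58° and 39.9816′; 58 + 39.9816/60 = 58.6663600
  hemisphere S, so the sign is −
  Lon: degrees = first 3 digits = 139, minutes = 47.4968; 139 + 47.4968/60 = 139.7916133
  E ⇒ keep positive
Point 3:
  Latitude: degrees = first 2 digits = 80, minutes = 30.1715; 80 + 30.1715/60 = 80.5028583
  N ⇒ keep positive
  λ: split at 3 digits → 126° and 31.8673′; 126 + 31.8673/60 = 126.5311217
  W → negative
Point 4:
  Lat: split at 2 digits → 86° and 3.603′; 86 + 3.603/60 = 86.0600500
  hemisphere S, so the sign is −
  Lon: split at 3 digits → 057° and 50.159′; 57 + 50.159/60 = 57.8359833
  hemisphere W, so the sign is −
Point 5:
  Lat: split at 2 digits → 16° and 6.8381′; 16 + 6.8381/60 = 16.1139683
  hemisphere S, so the sign is −
  λ: split at 3 digits → 000° and 40.15′; 0 + 40.15/60 = 0.6691667
  hemisphere W, so the sign is −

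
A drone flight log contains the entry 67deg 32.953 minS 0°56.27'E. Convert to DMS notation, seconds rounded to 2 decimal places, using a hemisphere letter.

67°32′57.18″ S, 0°56′16.20″ E

Latitude: 32.95300′ → 32′ and 0.95300 × 60 = 57.1800″
Lon: 56.27000′ → 56′ and 0.27000 × 60 = 16.2000″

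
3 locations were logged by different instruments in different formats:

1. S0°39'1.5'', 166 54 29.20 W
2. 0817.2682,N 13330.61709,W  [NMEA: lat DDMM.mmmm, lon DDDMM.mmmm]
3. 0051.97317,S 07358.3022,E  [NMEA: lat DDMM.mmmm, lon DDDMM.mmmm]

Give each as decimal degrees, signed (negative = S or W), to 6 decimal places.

Point 1:
  Latitude: 0° + 39/60 + 1.5/3600 = 0 + 0.650000 + 0.000417 = 0.6504167
  hemisphere S, so the sign is −
  λ: 166 + 54/60 + 29.2/3600 = 166.9081111
  W ⇒ negate
Point 2:
  Latitude: split at 2 digits → 08° and 17.2682′; 8 + 17.2682/60 = 8.2878033
  N → positive
  λ: degrees = first 3 digits = 133, minutes = 30.61709; 133 + 30.61709/60 = 133.5102848
  W ⇒ negate
Point 3:
  Latitude: degrees = first 2 digits = 0, minutes = 51.97317; 0 + 51.97317/60 = 0.8662195
  S ⇒ negate
  Longitude: degrees = first 3 digits = 73, minutes = 58.3022; 73 + 58.3022/60 = 73.9717033
  E → positive

1. -0.650417, -166.908111
2. 8.287803, -133.510285
3. -0.866220, 73.971703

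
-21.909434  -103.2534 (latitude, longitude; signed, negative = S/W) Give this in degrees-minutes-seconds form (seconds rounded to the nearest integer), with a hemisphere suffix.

21°54′34″ S, 103°15′12″ W

Latitude is negative → S; |value| = 21.909434
Lat: 0.909434 × 60 = 54.56604′ → 54′, remainder × 60 = 33.96″
Longitude is negative → W; |value| = 103.253400
Longitude: 0.253400 × 60 = 15.20400′ → 15′, remainder × 60 = 12.24″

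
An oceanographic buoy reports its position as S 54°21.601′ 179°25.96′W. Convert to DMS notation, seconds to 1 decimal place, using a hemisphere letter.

54°21′36.1″ S, 179°25′57.6″ W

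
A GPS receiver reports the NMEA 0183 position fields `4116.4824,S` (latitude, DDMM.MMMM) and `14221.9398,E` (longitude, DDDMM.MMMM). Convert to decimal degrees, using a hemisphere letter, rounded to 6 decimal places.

φ: split at 2 digits → 41° and 16.4824′; 41 + 16.4824/60 = 41.2747067
Longitude: split at 3 digits → 142° and 21.9398′; 142 + 21.9398/60 = 142.3656633

41.274707° S, 142.365663° E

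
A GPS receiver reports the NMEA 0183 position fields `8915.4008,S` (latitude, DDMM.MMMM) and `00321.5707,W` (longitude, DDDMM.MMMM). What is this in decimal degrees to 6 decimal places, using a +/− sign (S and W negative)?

-89.256680, -3.359512

φ: degrees = first 2 digits = 89, minutes = 15.4008; 89 + 15.4008/60 = 89.2566800
hemisphere S, so the sign is −
Lon: split at 3 digits → 003° and 21.5707′; 3 + 21.5707/60 = 3.3595117
hemisphere W, so the sign is −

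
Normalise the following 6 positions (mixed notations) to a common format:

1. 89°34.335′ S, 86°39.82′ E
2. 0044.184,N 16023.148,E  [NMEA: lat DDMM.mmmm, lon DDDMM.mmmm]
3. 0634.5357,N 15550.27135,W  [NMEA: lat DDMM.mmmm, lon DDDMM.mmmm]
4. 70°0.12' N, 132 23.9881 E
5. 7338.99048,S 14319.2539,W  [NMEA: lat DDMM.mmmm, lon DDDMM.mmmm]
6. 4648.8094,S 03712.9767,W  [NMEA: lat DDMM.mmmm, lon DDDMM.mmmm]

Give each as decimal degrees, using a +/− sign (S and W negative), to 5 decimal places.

1. -89.57225, 86.66367
2. 0.73640, 160.38580
3. 6.57560, -155.83786
4. 70.00200, 132.39980
5. -73.64984, -143.32090
6. -46.81349, -37.21628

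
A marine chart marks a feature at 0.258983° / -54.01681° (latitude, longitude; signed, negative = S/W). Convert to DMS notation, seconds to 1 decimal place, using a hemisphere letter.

φ: 0.258983° → 15.53898′; 0.53898 × 60 = 32.339″
Longitude is negative → W; |value| = 54.016810
Lon: 0.016810 × 60 = 1.00860′ → 1′, remainder × 60 = 0.516″

0°15′32.3″ N, 54°01′0.5″ W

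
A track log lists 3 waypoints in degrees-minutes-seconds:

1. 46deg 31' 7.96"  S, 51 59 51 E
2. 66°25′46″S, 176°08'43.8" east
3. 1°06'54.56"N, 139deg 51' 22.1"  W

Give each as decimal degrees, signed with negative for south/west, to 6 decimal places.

Point 1:
  Lat: 46 + 31/60 + 7.96/3600 = 46.5188778
  hemisphere S, so the sign is −
  Longitude: 51 + 59/60 + 51/3600 = 51.9975000
  E → positive
Point 2:
  Lat: 66° + 25/60 + 46/3600 = 66 + 0.416667 + 0.012778 = 66.4294444
  S ⇒ negate
  Longitude: 176° + 8/60 + 43.8/3600 = 176 + 0.133333 + 0.012167 = 176.1455000
  E ⇒ keep positive
Point 3:
  φ: 6′ + 54.56″ = 6.90933′; 1 + 6.90933/60 = 1.1151556
  N ⇒ keep positive
  Longitude: 51′ + 22.1″ = 51.36833′; 139 + 51.36833/60 = 139.8561389
  W ⇒ negate

1. -46.518878, 51.997500
2. -66.429444, 176.145500
3. 1.115156, -139.856139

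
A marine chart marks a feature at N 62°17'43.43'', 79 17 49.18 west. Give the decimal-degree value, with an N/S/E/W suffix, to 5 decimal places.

62.29540° N, 79.29699° W

Lat: 62 + 17/60 + 43.43/3600 = 62.295397
Lon: 79° + 17/60 + 49.18/3600 = 79 + 0.283333 + 0.013661 = 79.296994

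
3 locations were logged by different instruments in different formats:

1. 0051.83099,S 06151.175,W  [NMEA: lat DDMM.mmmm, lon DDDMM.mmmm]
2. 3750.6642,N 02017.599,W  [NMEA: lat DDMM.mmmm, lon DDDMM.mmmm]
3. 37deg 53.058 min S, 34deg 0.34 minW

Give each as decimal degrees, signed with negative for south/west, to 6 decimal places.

1. -0.863850, -61.852917
2. 37.844403, -20.293317
3. -37.884300, -34.005667

Point 1:
  Latitude: degrees = first 2 digits = 0, minutes = 51.83099; 0 + 51.83099/60 = 0.8638498
  S → negative
  Longitude: degrees = first 3 digits = 61, minutes = 51.175; 61 + 51.175/60 = 61.8529167
  W → negative
Point 2:
  Lat: degrees = first 2 digits = 37, minutes = 50.6642; 37 + 50.6642/60 = 37.8444033
  N ⇒ keep positive
  Longitude: split at 3 digits → 020° and 17.599′; 20 + 17.599/60 = 20.2933167
  W → negative
Point 3:
  Lat: 53.058′ = 0.884300°; total 37.8843000
  S → negative
  Lon: 0.34′ = 0.005667°; total 34.0056667
  W → negative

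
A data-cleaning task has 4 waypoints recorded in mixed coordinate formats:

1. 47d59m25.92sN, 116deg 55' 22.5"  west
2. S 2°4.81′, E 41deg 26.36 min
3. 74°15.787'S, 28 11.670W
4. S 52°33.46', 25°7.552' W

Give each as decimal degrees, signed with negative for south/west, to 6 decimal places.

1. 47.990533, -116.922917
2. -2.080167, 41.439333
3. -74.263117, -28.194500
4. -52.557667, -25.125867

Point 1:
  Latitude: 59′ + 25.92″ = 59.43200′; 47 + 59.43200/60 = 47.9905333
  N ⇒ keep positive
  λ: 116 + 55/60 + 22.5/3600 = 116.9229167
  W ⇒ negate
Point 2:
  Lat: 4.81′ = 0.080167°; total 2.0801667
  S → negative
  λ: 26.36′ = 0.439333°; total 41.4393333
  E → positive
Point 3:
  Latitude: 74 + 15.787/60 = 74.2631167
  hemisphere S, so the sign is −
  Lon: 11.67′ = 0.194500°; total 28.1945000
  W ⇒ negate
Point 4:
  φ: 33.46′ = 0.557667°; total 52.5576667
  hemisphere S, so the sign is −
  Lon: 25 + 7.552/60 = 25.1258667
  W ⇒ negate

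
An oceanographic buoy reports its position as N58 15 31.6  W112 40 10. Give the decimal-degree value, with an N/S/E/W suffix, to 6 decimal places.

φ: 58° + 15/60 + 31.6/3600 = 58 + 0.250000 + 0.008778 = 58.2587778
λ: 112 + 40/60 + 10/3600 = 112.6694444

58.258778° N, 112.669444° W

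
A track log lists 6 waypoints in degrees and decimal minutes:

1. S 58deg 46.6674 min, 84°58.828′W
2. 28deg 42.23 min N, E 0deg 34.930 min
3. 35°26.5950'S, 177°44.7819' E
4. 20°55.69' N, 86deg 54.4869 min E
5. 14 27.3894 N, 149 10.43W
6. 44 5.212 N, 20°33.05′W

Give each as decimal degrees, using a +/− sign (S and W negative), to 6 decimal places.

1. -58.777790, -84.980467
2. 28.703833, 0.582167
3. -35.443250, 177.746365
4. 20.928167, 86.908115
5. 14.456490, -149.173833
6. 44.086867, -20.550833

Point 1:
  Lat: 58 + 46.6674/60 = 58.7777900
  S → negative
  Lon: 84 + 58.828/60 = 84.9804667
  W ⇒ negate
Point 2:
  Latitude: 42.23′ = 0.703833°; total 28.7038333
  N ⇒ keep positive
  λ: 34.93′ = 0.582167°; total 0.5821667
  E ⇒ keep positive
Point 3:
  φ: 26.595′ = 0.443250°; total 35.4432500
  hemisphere S, so the sign is −
  Longitude: 177 + 44.7819/60 = 177.7463650
  E → positive
Point 4:
  Lat: 55.69′ = 0.928167°; total 20.9281667
  N → positive
  Lon: 54.4869′ = 0.908115°; total 86.9081150
  E ⇒ keep positive
Point 5:
  φ: 14 + 27.3894/60 = 14.4564900
  N → positive
  Lon: 149 + 10.43/60 = 149.1738333
  W ⇒ negate
Point 6:
  Latitude: 5.212′ = 0.086867°; total 44.0868667
  N → positive
  λ: 33.05′ = 0.550833°; total 20.5508333
  W → negative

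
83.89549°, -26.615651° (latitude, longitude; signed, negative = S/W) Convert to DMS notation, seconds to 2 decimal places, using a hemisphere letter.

83°53′43.76″ N, 26°36′56.34″ W

Lat: 0.895490° → 53.72940′; 0.72940 × 60 = 43.7640″
Longitude is negative → W; |value| = 26.615651
λ: 0.615651° → 36.93906′; 0.93906 × 60 = 56.3436″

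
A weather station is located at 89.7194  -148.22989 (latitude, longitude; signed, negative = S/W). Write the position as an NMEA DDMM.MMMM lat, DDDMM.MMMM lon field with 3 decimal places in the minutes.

Latitude: minutes = (89.719400 − 89) × 60 = 43.16400
Longitude is negative → W; |value| = 148.229890
λ: 148° + 0.229890 × 60 = 148° 13.79340′

8943.164,N / 14813.793,W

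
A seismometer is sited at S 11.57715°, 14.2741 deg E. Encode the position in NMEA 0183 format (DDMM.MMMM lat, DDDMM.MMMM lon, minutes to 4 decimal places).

1134.6290,S / 01416.4460,E

φ: fractional part 0.577150 → 34.629000 minutes
Longitude: 14° + 0.274100 × 60 = 14° 16.446000′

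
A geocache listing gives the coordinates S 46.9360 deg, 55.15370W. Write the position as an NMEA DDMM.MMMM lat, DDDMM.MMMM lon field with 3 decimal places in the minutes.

Latitude: 46° + 0.936000 × 60 = 46° 56.16000′
Lon: fractional part 0.153700 → 9.22200 minutes

4656.160,S / 05509.222,W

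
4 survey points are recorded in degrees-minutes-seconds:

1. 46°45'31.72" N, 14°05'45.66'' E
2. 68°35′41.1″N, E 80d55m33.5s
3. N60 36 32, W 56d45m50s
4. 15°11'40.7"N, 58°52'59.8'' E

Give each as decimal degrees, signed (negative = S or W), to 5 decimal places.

Point 1:
  Latitude: 46 + 45/60 + 31.72/3600 = 46.758811
  N ⇒ keep positive
  Lon: 14 + 5/60 + 45.66/3600 = 14.096017
  E ⇒ keep positive
Point 2:
  φ: 68 + 35/60 + 41.1/3600 = 68.594750
  N ⇒ keep positive
  Lon: 80° + 55/60 + 33.5/3600 = 80 + 0.916667 + 0.009306 = 80.925972
  E ⇒ keep positive
Point 3:
  φ: 60° + 36/60 + 32/3600 = 60 + 0.600000 + 0.008889 = 60.608889
  N ⇒ keep positive
  λ: 45′ + 50″ = 45.83333′; 56 + 45.83333/60 = 56.763889
  W ⇒ negate
Point 4:
  φ: 15 + 11/60 + 40.7/3600 = 15.194639
  N ⇒ keep positive
  λ: 58 + 52/60 + 59.8/3600 = 58.883278
  E → positive

1. 46.75881, 14.09602
2. 68.59475, 80.92597
3. 60.60889, -56.76389
4. 15.19464, 58.88328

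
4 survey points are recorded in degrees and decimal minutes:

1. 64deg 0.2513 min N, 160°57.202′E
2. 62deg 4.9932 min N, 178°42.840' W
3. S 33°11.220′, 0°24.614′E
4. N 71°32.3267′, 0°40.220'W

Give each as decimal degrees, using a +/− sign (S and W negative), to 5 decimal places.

1. 64.00419, 160.95337
2. 62.08322, -178.71400
3. -33.18700, 0.41023
4. 71.53878, -0.67033

Point 1:
  Lat: 64 + 0.2513/60 = 64.004188
  N → positive
  Lon: 160 + 57.202/60 = 160.953367
  E → positive
Point 2:
  Latitude: 4.9932′ = 0.083220°; total 62.083220
  N ⇒ keep positive
  Lon: 178 + 42.84/60 = 178.714000
  W ⇒ negate
Point 3:
  φ: 11.22′ = 0.187000°; total 33.187000
  S ⇒ negate
  Lon: 24.614′ = 0.410233°; total 0.410233
  E → positive
Point 4:
  Lat: 32.3267′ = 0.538778°; total 71.538778
  N ⇒ keep positive
  Lon: 0 + 40.22/60 = 0.670333
  W ⇒ negate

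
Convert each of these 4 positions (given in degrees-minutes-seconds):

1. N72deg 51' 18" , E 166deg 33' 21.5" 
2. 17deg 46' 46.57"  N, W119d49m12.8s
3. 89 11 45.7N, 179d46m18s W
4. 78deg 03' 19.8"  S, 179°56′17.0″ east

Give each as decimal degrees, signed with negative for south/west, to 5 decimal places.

Point 1:
  Lat: 72 + 51/60 + 18/3600 = 72.855000
  N → positive
  λ: 33′ + 21.5″ = 33.35833′; 166 + 33.35833/60 = 166.555972
  E ⇒ keep positive
Point 2:
  Latitude: 46′ + 46.57″ = 46.77617′; 17 + 46.77617/60 = 17.779603
  N ⇒ keep positive
  Lon: 49′ + 12.8″ = 49.21333′; 119 + 49.21333/60 = 119.820222
  W → negative
Point 3:
  Latitude: 89 + 11/60 + 45.7/3600 = 89.196028
  N → positive
  Lon: 179° + 46/60 + 18/3600 = 179 + 0.766667 + 0.005000 = 179.771667
  W → negative
Point 4:
  Latitude: 3′ + 19.8″ = 3.33000′; 78 + 3.33000/60 = 78.055500
  S ⇒ negate
  λ: 179° + 56/60 + 17/3600 = 179 + 0.933333 + 0.004722 = 179.938056
  E ⇒ keep positive

1. 72.85500, 166.55597
2. 17.77960, -119.82022
3. 89.19603, -179.77167
4. -78.05550, 179.93806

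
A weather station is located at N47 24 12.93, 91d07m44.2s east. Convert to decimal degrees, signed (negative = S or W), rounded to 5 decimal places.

Lat: 47° + 24/60 + 12.93/3600 = 47 + 0.400000 + 0.003592 = 47.403592
N ⇒ keep positive
Lon: 7′ + 44.2″ = 7.73667′; 91 + 7.73667/60 = 91.128944
E → positive

47.40359, 91.12894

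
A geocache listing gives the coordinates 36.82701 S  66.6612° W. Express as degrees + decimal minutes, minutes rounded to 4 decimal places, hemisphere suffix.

36° 49.6206′ S, 66° 39.6720′ W

Latitude: 36° + 0.827010 × 60 = 36° 49.620600′
λ: 66° + 0.661200 × 60 = 66° 39.672000′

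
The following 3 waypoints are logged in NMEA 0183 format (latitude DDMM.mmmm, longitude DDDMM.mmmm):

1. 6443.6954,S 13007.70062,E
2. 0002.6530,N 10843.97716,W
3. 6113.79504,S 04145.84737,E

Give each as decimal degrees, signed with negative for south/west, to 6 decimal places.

Point 1:
  Latitude: degrees = first 2 digits = 64, minutes = 43.6954; 64 + 43.6954/60 = 64.7282567
  S ⇒ negate
  λ: degrees = first 3 digits = 130, minutes = 7.70062; 130 + 7.70062/60 = 130.1283437
  E → positive
Point 2:
  Lat: degrees = first 2 digits = 0, minutes = 2.653; 0 + 2.653/60 = 0.0442167
  N ⇒ keep positive
  Longitude: degrees = first 3 digits = 108, minutes = 43.97716; 108 + 43.97716/60 = 108.7329527
  hemisphere W, so the sign is −
Point 3:
  φ: degrees = first 2 digits = 61, minutes = 13.79504; 61 + 13.79504/60 = 61.2299173
  S → negative
  λ: degrees = first 3 digits = 41, minutes = 45.84737; 41 + 45.84737/60 = 41.7641228
  E ⇒ keep positive

1. -64.728257, 130.128344
2. 0.044217, -108.732953
3. -61.229917, 41.764123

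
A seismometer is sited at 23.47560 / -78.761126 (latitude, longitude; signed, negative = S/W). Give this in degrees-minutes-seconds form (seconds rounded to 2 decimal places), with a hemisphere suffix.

Latitude: 0.475600° → 28.53600′; 0.53600 × 60 = 32.1600″
Longitude is negative → W; |value| = 78.761126
Lon: 0.761126° → 45.66756′; 0.66756 × 60 = 40.0536″

23°28′32.16″ N, 78°45′40.05″ W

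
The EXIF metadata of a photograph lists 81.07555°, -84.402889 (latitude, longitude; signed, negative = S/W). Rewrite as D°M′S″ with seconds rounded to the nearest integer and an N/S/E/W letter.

Lat: whole degrees 81; 4.53300′ → 4′ and 31.98″
Longitude is negative → W; |value| = 84.402889
Lon: 0.402889 × 60 = 24.17334′ → 24′, remainder × 60 = 10.40″

81°04′32″ N, 84°24′10″ W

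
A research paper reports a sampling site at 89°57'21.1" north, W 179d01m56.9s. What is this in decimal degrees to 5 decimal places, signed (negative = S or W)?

Latitude: 89 + 57/60 + 21.1/3600 = 89.955861
N ⇒ keep positive
Lon: 179 + 1/60 + 56.9/3600 = 179.032472
W → negative

89.95586, -179.03247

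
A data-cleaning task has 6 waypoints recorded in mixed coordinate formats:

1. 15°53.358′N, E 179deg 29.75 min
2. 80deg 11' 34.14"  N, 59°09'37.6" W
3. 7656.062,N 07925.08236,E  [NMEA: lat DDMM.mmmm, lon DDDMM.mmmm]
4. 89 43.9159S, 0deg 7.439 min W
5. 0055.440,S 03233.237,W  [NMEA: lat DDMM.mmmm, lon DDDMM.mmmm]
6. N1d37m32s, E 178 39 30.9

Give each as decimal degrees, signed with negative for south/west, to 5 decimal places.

1. 15.88930, 179.49583
2. 80.19282, -59.16044
3. 76.93437, 79.41804
4. -89.73193, -0.12398
5. -0.92400, -32.55395
6. 1.62556, 178.65858

Point 1:
  Latitude: 15 + 53.358/60 = 15.889300
  N → positive
  λ: 29.75′ = 0.495833°; total 179.495833
  E ⇒ keep positive
Point 2:
  Latitude: 80° + 11/60 + 34.14/3600 = 80 + 0.183333 + 0.009483 = 80.192817
  N → positive
  Longitude: 9′ + 37.6″ = 9.62667′; 59 + 9.62667/60 = 59.160444
  W ⇒ negate
Point 3:
  Lat: split at 2 digits → 76° and 56.062′; 76 + 56.062/60 = 76.934367
  N ⇒ keep positive
  Longitude: degrees = first 3 digits = 79, minutes = 25.08236; 79 + 25.08236/60 = 79.418039
  E → positive
Point 4:
  Latitude: 43.9159′ = 0.731932°; total 89.731932
  S ⇒ negate
  Longitude: 7.439′ = 0.123983°; total 0.123983
  W → negative
Point 5:
  Latitude: degrees = first 2 digits = 0, minutes = 55.44; 0 + 55.44/60 = 0.924000
  S ⇒ negate
  Longitude: degrees = first 3 digits = 32, minutes = 33.237; 32 + 33.237/60 = 32.553950
  W ⇒ negate
Point 6:
  Latitude: 37′ + 32″ = 37.53333′; 1 + 37.53333/60 = 1.625556
  N → positive
  Lon: 39′ + 30.9″ = 39.51500′; 178 + 39.51500/60 = 178.658583
  E → positive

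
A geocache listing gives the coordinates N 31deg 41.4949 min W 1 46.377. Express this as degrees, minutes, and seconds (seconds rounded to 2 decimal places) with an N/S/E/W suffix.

31°41′29.69″ N, 1°46′22.62″ W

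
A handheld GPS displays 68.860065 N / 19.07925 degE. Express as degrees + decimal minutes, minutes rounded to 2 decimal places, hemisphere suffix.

68° 51.60′ N, 19° 4.76′ E

Lat: minutes = (68.860065 − 68) × 60 = 51.6039
λ: minutes = (19.079250 − 19) × 60 = 4.7550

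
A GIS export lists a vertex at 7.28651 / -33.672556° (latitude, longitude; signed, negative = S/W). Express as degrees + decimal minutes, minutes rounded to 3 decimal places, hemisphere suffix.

φ: minutes = (7.286510 − 7) × 60 = 17.19060
Longitude is negative → W; |value| = 33.672556
Lon: minutes = (33.672556 − 33) × 60 = 40.35336

7° 17.191′ N, 33° 40.353′ W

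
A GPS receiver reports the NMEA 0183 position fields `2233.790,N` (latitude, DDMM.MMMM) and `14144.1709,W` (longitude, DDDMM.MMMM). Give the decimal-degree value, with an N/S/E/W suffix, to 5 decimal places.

Lat: degrees = first 2 digits = 22, minutes = 33.79; 22 + 33.79/60 = 22.563167
Lon: split at 3 digits → 141° and 44.1709′; 141 + 44.1709/60 = 141.736182

22.56317° N, 141.73618° W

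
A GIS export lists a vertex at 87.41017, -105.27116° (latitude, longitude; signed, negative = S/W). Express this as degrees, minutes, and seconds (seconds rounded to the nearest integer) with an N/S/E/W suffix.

87°24′37″ N, 105°16′16″ W

Latitude: 0.410170 × 60 = 24.61020′ → 24′, remainder × 60 = 36.61″
Longitude is negative → W; |value| = 105.271160
Longitude: whole degrees 105; 16.26960′ → 16′ and 16.18″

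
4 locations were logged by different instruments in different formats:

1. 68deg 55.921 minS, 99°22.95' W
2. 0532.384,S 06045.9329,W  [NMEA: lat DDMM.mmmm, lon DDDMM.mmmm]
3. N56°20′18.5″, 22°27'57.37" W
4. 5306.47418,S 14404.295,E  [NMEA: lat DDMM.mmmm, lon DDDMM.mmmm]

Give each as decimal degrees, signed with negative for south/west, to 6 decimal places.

1. -68.932017, -99.382500
2. -5.539733, -60.765548
3. 56.338472, -22.465936
4. -53.107903, 144.071583

Point 1:
  Latitude: 55.921′ = 0.932017°; total 68.9320167
  S → negative
  Longitude: 22.95′ = 0.382500°; total 99.3825000
  W ⇒ negate
Point 2:
  Lat: split at 2 digits → 05° and 32.384′; 5 + 32.384/60 = 5.5397333
  hemisphere S, so the sign is −
  Longitude: degrees = first 3 digits = 60, minutes = 45.9329; 60 + 45.9329/60 = 60.7655483
  W ⇒ negate
Point 3:
  φ: 56 + 20/60 + 18.5/3600 = 56.3384722
  N → positive
  Longitude: 27′ + 57.37″ = 27.95617′; 22 + 27.95617/60 = 22.4659361
  W ⇒ negate
Point 4:
  Latitude: split at 2 digits → 53° and 6.47418′; 53 + 6.47418/60 = 53.1079030
  S → negative
  λ: split at 3 digits → 144° and 4.295′; 144 + 4.295/60 = 144.0715833
  E ⇒ keep positive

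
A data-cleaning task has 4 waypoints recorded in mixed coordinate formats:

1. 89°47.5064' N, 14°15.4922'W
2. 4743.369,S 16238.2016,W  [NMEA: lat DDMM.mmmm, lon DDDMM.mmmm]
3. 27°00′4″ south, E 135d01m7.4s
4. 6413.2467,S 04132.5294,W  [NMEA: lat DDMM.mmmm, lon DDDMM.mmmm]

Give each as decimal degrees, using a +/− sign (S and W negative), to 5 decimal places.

Point 1:
  Lat: 47.5064′ = 0.791773°; total 89.791773
  N → positive
  Longitude: 15.4922′ = 0.258203°; total 14.258203
  W → negative
Point 2:
  φ: degrees = first 2 digits = 47, minutes = 43.369; 47 + 43.369/60 = 47.722817
  S ⇒ negate
  λ: degrees = first 3 digits = 162, minutes = 38.2016; 162 + 38.2016/60 = 162.636693
  W ⇒ negate
Point 3:
  Lat: 27 + 0/60 + 4/3600 = 27.001111
  S ⇒ negate
  Lon: 1′ + 7.4″ = 1.12333′; 135 + 1.12333/60 = 135.018722
  E ⇒ keep positive
Point 4:
  Latitude: split at 2 digits → 64° and 13.2467′; 64 + 13.2467/60 = 64.220778
  S ⇒ negate
  Lon: split at 3 digits → 041° and 32.5294′; 41 + 32.5294/60 = 41.542157
  W → negative

1. 89.79177, -14.25820
2. -47.72282, -162.63669
3. -27.00111, 135.01872
4. -64.22078, -41.54216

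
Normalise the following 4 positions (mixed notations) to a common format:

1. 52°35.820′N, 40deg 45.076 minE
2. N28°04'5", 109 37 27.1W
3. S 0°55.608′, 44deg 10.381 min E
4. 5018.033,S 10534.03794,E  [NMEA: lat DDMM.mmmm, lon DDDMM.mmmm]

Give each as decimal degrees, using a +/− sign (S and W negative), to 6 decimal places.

1. 52.597000, 40.751267
2. 28.068056, -109.624194
3. -0.926800, 44.173017
4. -50.300550, 105.567299

Point 1:
  φ: 52 + 35.82/60 = 52.5970000
  N ⇒ keep positive
  Lon: 40 + 45.076/60 = 40.7512667
  E ⇒ keep positive
Point 2:
  Latitude: 4′ + 5″ = 4.08333′; 28 + 4.08333/60 = 28.0680556
  N → positive
  Lon: 109° + 37/60 + 27.1/3600 = 109 + 0.616667 + 0.007528 = 109.6241944
  W → negative
Point 3:
  φ: 0 + 55.608/60 = 0.9268000
  hemisphere S, so the sign is −
  Longitude: 44 + 10.381/60 = 44.1730167
  E ⇒ keep positive
Point 4:
  Latitude: degrees = first 2 digits = 50, minutes = 18.033; 50 + 18.033/60 = 50.3005500
  hemisphere S, so the sign is −
  Longitude: split at 3 digits → 105° and 34.03794′; 105 + 34.03794/60 = 105.5672990
  E ⇒ keep positive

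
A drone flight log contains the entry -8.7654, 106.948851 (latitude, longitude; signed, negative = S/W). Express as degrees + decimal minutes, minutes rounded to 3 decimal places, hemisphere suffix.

8° 45.924′ S, 106° 56.931′ E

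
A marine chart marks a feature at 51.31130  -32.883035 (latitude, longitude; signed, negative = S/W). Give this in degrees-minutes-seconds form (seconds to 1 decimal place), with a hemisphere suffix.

51°18′40.7″ N, 32°52′58.9″ W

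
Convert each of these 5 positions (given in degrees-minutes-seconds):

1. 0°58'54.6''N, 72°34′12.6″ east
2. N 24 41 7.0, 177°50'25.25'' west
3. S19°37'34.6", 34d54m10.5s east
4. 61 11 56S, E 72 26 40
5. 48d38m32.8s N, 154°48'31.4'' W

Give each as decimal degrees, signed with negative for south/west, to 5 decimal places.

1. 0.98183, 72.57017
2. 24.68528, -177.84035
3. -19.62628, 34.90292
4. -61.19889, 72.44444
5. 48.64244, -154.80872

Point 1:
  Lat: 58′ + 54.6″ = 58.91000′; 0 + 58.91000/60 = 0.981833
  N ⇒ keep positive
  λ: 34′ + 12.6″ = 34.21000′; 72 + 34.21000/60 = 72.570167
  E → positive
Point 2:
  Latitude: 24 + 41/60 + 7/3600 = 24.685278
  N ⇒ keep positive
  λ: 177° + 50/60 + 25.25/3600 = 177 + 0.833333 + 0.007014 = 177.840347
  W ⇒ negate
Point 3:
  Lat: 19 + 37/60 + 34.6/3600 = 19.626278
  S → negative
  λ: 54′ + 10.5″ = 54.17500′; 34 + 54.17500/60 = 34.902917
  E → positive
Point 4:
  φ: 61 + 11/60 + 56/3600 = 61.198889
  hemisphere S, so the sign is −
  λ: 26′ + 40″ = 26.66667′; 72 + 26.66667/60 = 72.444444
  E ⇒ keep positive
Point 5:
  φ: 48° + 38/60 + 32.8/3600 = 48 + 0.633333 + 0.009111 = 48.642444
  N ⇒ keep positive
  Longitude: 154 + 48/60 + 31.4/3600 = 154.808722
  W ⇒ negate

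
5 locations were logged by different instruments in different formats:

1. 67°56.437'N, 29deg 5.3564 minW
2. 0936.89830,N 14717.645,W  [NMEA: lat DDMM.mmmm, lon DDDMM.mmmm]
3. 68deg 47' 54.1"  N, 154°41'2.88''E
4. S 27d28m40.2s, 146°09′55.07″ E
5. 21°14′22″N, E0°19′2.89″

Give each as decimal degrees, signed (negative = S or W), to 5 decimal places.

Point 1:
  Latitude: 67 + 56.437/60 = 67.940617
  N → positive
  λ: 29 + 5.3564/60 = 29.089273
  hemisphere W, so the sign is −
Point 2:
  Latitude: degrees = first 2 digits = 9, minutes = 36.8983; 9 + 36.8983/60 = 9.614972
  N ⇒ keep positive
  Lon: degrees = first 3 digits = 147, minutes = 17.645; 147 + 17.645/60 = 147.294083
  W ⇒ negate
Point 3:
  Lat: 68° + 47/60 + 54.1/3600 = 68 + 0.783333 + 0.015028 = 68.798361
  N → positive
  Lon: 154 + 41/60 + 2.88/3600 = 154.684133
  E → positive
Point 4:
  Lat: 27 + 28/60 + 40.2/3600 = 27.477833
  S ⇒ negate
  Longitude: 146 + 9/60 + 55.07/3600 = 146.165297
  E → positive
Point 5:
  Lat: 21 + 14/60 + 22/3600 = 21.239444
  N ⇒ keep positive
  Longitude: 19′ + 2.89″ = 19.04817′; 0 + 19.04817/60 = 0.317469
  E ⇒ keep positive

1. 67.94062, -29.08927
2. 9.61497, -147.29408
3. 68.79836, 154.68413
4. -27.47783, 146.16530
5. 21.23944, 0.31747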